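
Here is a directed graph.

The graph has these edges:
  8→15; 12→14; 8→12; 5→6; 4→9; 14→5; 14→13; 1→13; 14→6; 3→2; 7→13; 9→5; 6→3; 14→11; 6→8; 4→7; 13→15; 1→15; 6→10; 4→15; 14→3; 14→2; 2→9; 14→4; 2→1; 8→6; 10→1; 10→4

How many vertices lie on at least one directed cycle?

A vertex is on a directed cycle iff it belongs to a strongly connected component of size ≥ 2 (or has a self-loop).
The vertices on cycles are {2, 3, 4, 5, 6, 8, 9, 10, 12, 14} — 10 in total.

10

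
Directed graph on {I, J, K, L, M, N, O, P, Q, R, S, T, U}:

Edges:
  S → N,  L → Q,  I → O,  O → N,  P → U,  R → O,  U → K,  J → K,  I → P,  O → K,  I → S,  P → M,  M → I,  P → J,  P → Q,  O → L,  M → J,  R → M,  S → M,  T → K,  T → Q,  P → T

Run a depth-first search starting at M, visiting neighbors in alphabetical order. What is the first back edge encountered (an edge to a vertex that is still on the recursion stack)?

DFS from M (visiting neighbors in alphabetical order); mark gray on enter, black on exit:
M gray
  I gray
    O gray
      K gray
      K black
      L gray
        Q gray
        Q black
      L black
      N gray
      N black
    O black
    P gray
      J gray
        J→K: K black — skip
      J black
      P→M: M is gray → back edge
First back edge: P → M.

P->M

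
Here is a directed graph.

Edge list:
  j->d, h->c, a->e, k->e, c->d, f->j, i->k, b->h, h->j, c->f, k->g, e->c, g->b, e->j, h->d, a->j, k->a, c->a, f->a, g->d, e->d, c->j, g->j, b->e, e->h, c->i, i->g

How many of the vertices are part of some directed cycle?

9

A vertex is on a directed cycle iff it belongs to a strongly connected component of size ≥ 2 (or has a self-loop).
The vertices on cycles are {a, b, c, e, f, g, h, i, k} — 9 in total.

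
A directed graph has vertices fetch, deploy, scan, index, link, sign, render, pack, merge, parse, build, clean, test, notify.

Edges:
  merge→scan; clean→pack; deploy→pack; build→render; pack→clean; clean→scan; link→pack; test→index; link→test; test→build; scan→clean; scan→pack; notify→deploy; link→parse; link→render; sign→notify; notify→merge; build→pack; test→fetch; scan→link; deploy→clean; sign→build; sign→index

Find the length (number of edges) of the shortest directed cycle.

2

For each vertex v, BFS finds the shortest path from v back to v.
The shortest such closed walk is scan → clean → scan, length 2.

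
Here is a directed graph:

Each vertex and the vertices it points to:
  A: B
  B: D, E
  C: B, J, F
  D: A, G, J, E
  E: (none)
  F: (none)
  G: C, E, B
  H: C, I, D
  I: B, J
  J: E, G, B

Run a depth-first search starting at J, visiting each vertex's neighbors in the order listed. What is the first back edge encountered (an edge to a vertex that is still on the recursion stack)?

DFS from J (visiting each vertex's neighbors in the order listed); mark gray on enter, black on exit:
J gray
  E gray
  E black
  G gray
    C gray
      B gray
        D gray
          A gray
            A→B: B is gray → back edge
First back edge: A → B.

A->B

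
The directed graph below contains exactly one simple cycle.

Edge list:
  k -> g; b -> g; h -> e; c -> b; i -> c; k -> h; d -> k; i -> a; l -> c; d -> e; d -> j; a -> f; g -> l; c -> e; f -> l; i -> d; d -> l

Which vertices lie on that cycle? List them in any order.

b, c, g, l

DFS with gray/black marking from c:
c gray
  b gray
    g gray
      l gray
        l→c: c is gray → back edge
Back edge closes the cycle c → b → g → l → c; its vertices are {b, c, g, l}.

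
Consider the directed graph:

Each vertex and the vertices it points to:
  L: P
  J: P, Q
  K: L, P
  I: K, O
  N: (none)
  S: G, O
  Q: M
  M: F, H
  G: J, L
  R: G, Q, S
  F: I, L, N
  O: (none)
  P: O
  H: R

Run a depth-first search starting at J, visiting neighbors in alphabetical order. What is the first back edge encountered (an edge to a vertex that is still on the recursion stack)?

G->J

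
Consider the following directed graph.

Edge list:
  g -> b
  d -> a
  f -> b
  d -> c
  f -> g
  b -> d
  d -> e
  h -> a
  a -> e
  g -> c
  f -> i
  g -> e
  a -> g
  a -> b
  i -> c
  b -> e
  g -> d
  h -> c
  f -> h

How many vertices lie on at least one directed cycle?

A vertex is on a directed cycle iff it belongs to a strongly connected component of size ≥ 2 (or has a self-loop).
The vertices on cycles are {a, b, d, g} — 4 in total.

4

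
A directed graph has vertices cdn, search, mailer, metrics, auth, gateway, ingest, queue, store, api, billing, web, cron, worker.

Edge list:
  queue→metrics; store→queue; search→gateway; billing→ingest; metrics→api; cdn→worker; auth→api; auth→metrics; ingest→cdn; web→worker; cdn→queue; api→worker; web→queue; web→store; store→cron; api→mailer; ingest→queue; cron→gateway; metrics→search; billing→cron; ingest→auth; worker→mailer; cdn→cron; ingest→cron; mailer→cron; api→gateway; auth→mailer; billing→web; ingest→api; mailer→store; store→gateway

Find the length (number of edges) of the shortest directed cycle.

For each vertex v, BFS finds the shortest path from v back to v.
The shortest such closed walk is queue → metrics → api → mailer → store → queue, length 5.

5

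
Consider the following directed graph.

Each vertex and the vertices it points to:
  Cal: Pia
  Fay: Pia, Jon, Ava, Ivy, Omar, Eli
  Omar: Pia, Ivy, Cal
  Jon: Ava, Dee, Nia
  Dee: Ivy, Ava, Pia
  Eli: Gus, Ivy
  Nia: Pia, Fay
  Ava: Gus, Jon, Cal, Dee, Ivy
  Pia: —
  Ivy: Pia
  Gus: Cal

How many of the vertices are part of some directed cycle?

A vertex is on a directed cycle iff it belongs to a strongly connected component of size ≥ 2 (or has a self-loop).
The vertices on cycles are {Ava, Dee, Fay, Jon, Nia} — 5 in total.

5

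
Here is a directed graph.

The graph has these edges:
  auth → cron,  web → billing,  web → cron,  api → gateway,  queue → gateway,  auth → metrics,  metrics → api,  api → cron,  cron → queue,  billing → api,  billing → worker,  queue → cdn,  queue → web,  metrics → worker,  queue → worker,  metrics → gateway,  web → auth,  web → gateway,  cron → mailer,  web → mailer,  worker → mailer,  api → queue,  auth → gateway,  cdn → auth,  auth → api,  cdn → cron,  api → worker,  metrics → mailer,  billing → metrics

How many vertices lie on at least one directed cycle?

A vertex is on a directed cycle iff it belongs to a strongly connected component of size ≥ 2 (or has a self-loop).
The vertices on cycles are {api, cdn, web, auth, cron, queue, billing, metrics} — 8 in total.

8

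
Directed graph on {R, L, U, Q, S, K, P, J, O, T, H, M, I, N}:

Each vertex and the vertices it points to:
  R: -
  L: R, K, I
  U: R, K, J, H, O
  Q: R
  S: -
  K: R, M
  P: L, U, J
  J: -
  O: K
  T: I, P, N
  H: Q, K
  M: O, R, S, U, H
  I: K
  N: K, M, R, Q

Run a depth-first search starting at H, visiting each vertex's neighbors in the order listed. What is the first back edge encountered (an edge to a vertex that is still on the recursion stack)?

DFS from H (visiting each vertex's neighbors in the order listed); mark gray on enter, black on exit:
H gray
  Q gray
    R gray
    R black
  Q black
  K gray
    K→R: R black — skip
    M gray
      O gray
        O→K: K is gray → back edge
First back edge: O → K.

O→K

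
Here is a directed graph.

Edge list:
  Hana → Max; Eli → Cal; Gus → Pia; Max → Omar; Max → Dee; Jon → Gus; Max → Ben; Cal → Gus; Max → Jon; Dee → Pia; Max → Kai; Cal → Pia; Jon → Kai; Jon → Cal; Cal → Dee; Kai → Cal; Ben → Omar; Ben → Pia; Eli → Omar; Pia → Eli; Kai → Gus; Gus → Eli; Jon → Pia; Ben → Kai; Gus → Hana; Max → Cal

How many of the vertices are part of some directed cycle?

A vertex is on a directed cycle iff it belongs to a strongly connected component of size ≥ 2 (or has a self-loop).
The vertices on cycles are {Ben, Cal, Dee, Eli, Gus, Jon, Kai, Max, Pia, Hana} — 10 in total.

10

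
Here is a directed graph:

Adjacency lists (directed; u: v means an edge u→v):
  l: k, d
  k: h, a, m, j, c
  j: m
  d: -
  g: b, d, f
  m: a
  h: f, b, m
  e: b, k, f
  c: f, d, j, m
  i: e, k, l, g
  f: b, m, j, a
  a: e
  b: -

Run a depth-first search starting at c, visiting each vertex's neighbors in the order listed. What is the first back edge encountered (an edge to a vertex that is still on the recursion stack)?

DFS from c (visiting each vertex's neighbors in the order listed); mark gray on enter, black on exit:
c gray
  f gray
    b gray
    b black
    m gray
      a gray
        e gray
          e→b: b black — skip
          k gray
            h gray
              h→f: f is gray → back edge
First back edge: h → f.

h->f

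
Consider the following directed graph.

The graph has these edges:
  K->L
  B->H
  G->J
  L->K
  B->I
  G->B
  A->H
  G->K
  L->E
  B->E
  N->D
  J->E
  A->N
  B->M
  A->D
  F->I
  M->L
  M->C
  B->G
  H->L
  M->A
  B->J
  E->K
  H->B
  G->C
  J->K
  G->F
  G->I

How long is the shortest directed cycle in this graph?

For each vertex v, BFS finds the shortest path from v back to v.
The shortest such closed walk is B → G → B, length 2.

2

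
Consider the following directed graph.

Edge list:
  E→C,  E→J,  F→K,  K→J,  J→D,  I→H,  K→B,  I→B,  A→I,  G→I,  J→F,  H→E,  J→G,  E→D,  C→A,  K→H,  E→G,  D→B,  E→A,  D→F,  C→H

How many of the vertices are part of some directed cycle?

A vertex is on a directed cycle iff it belongs to a strongly connected component of size ≥ 2 (or has a self-loop).
The vertices on cycles are {A, C, D, E, F, G, H, I, J, K} — 10 in total.

10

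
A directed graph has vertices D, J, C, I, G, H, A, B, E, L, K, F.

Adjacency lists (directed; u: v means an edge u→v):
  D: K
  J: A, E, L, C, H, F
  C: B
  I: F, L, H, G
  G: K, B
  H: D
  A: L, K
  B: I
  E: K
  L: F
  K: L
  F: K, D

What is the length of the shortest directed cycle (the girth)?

3

For each vertex v, BFS finds the shortest path from v back to v.
The shortest such closed walk is B → I → G → B, length 3.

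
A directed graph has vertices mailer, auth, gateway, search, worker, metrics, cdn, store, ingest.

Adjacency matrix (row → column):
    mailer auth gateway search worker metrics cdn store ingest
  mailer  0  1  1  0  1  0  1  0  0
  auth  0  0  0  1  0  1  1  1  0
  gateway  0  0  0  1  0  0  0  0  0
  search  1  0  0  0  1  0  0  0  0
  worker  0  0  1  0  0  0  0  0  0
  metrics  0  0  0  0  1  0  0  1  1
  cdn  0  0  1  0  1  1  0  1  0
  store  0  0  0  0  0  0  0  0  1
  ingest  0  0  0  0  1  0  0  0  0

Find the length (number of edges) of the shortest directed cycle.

For each vertex v, BFS finds the shortest path from v back to v.
The shortest such closed walk is mailer → auth → search → mailer, length 3.

3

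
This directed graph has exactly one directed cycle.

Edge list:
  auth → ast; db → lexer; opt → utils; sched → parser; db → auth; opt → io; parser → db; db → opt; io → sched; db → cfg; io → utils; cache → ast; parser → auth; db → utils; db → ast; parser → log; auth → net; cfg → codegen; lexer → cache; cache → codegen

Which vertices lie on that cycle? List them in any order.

db, io, opt, sched, parser

DFS with gray/black marking from sched:
sched gray
  parser gray
    log gray
    log black
    auth gray
      ast gray
      ast black
      net gray
      net black
    auth black
    db gray
      db→ast: ast black — skip
      opt gray
        utils gray
        utils black
        io gray
          io→utils: utils black — skip
          io→sched: sched is gray → back edge
Back edge closes the cycle sched → parser → db → opt → io → sched; its vertices are {db, io, opt, sched, parser}.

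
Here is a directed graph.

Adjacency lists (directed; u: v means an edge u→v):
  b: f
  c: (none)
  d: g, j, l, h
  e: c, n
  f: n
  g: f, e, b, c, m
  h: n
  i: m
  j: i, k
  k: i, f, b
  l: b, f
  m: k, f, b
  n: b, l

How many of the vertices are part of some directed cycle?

7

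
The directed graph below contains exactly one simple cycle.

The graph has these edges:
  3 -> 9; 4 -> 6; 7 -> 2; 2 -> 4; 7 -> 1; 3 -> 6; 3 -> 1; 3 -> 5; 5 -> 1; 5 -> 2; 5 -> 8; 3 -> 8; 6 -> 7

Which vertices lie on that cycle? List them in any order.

2, 4, 6, 7

DFS with gray/black marking from 6:
6 gray
  7 gray
    2 gray
      4 gray
        4→6: 6 is gray → back edge
Back edge closes the cycle 6 → 7 → 2 → 4 → 6; its vertices are {2, 4, 6, 7}.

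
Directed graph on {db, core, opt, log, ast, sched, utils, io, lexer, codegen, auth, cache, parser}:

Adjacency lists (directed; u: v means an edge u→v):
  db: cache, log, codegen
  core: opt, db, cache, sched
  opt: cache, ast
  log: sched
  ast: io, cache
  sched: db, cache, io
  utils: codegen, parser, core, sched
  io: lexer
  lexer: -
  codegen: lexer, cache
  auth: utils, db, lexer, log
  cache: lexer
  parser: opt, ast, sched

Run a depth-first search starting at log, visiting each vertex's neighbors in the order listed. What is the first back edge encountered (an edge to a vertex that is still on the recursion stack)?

DFS from log (visiting each vertex's neighbors in the order listed); mark gray on enter, black on exit:
log gray
  sched gray
    db gray
      cache gray
        lexer gray
        lexer black
      cache black
      db→log: log is gray → back edge
First back edge: db → log.

db→log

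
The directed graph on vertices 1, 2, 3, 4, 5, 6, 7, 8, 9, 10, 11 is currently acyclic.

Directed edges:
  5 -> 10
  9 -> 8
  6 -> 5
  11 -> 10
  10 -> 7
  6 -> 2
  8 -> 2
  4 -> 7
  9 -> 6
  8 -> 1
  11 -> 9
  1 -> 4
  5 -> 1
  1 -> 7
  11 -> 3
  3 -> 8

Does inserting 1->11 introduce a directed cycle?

Adding 1→11 creates a cycle iff 11 can already reach 1.
Path from 11: 11 → 9 → 8 → 1.
So 11 → … → 1 → 11 is a cycle.

Yes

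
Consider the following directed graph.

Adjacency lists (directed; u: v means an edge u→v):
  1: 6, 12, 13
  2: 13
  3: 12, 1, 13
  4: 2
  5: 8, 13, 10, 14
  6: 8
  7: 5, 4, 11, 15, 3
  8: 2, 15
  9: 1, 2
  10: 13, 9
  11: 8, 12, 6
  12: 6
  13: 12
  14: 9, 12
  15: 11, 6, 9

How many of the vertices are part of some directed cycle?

9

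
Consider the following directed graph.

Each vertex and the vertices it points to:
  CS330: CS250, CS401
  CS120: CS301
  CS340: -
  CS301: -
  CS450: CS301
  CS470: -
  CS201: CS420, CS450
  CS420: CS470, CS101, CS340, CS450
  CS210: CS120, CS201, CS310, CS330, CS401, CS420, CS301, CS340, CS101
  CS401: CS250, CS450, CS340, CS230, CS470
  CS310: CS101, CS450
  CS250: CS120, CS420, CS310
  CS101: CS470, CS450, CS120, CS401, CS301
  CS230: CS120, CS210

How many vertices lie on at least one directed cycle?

9

A vertex is on a directed cycle iff it belongs to a strongly connected component of size ≥ 2 (or has a self-loop).
The vertices on cycles are {CS101, CS201, CS210, CS230, CS250, CS310, CS330, CS401, CS420} — 9 in total.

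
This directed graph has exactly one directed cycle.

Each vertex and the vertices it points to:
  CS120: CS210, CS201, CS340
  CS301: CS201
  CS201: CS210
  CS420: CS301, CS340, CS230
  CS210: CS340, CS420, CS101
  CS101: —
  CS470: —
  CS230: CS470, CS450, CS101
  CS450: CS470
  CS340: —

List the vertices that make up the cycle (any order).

DFS with gray/black marking from CS210:
CS210 gray
  CS340 gray
  CS340 black
  CS420 gray
    CS301 gray
      CS201 gray
        CS201→CS210: CS210 is gray → back edge
Back edge closes the cycle CS210 → CS420 → CS301 → CS201 → CS210; its vertices are {CS201, CS210, CS301, CS420}.

CS201, CS210, CS301, CS420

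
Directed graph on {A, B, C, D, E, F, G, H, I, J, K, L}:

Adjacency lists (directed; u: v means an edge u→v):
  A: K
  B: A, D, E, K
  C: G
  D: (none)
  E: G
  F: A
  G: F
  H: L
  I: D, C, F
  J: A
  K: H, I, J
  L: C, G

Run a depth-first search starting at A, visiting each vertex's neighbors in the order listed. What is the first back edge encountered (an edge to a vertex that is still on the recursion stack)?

F->A

DFS from A (visiting each vertex's neighbors in the order listed); mark gray on enter, black on exit:
A gray
  K gray
    H gray
      L gray
        C gray
          G gray
            F gray
              F→A: A is gray → back edge
First back edge: F → A.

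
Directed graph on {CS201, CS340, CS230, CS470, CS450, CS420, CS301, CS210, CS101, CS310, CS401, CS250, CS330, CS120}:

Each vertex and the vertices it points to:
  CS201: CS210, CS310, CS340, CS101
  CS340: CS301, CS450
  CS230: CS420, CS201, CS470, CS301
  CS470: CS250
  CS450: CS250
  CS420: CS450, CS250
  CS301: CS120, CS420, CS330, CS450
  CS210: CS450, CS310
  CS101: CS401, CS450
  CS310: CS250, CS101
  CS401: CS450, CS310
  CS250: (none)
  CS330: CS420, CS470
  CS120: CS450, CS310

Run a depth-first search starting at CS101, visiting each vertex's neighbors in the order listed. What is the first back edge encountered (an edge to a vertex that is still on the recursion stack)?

CS310->CS101

DFS from CS101 (visiting each vertex's neighbors in the order listed); mark gray on enter, black on exit:
CS101 gray
  CS401 gray
    CS450 gray
      CS250 gray
      CS250 black
    CS450 black
    CS310 gray
      CS310→CS250: CS250 black — skip
      CS310→CS101: CS101 is gray → back edge
First back edge: CS310 → CS101.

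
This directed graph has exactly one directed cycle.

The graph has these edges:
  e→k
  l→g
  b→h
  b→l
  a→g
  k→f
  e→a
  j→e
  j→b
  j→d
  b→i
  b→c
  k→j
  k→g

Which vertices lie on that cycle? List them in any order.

DFS with gray/black marking from e:
e gray
  a gray
    g gray
    g black
  a black
  k gray
    f gray
    f black
    j gray
      d gray
      d black
      j→e: e is gray → back edge
Back edge closes the cycle e → k → j → e; its vertices are {e, j, k}.

e, j, k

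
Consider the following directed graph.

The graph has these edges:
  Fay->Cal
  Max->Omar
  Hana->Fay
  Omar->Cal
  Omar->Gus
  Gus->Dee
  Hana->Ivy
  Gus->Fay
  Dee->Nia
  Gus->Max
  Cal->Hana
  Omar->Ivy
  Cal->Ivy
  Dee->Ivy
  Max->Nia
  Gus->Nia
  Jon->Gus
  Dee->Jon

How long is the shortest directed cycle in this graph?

For each vertex v, BFS finds the shortest path from v back to v.
The shortest such closed walk is Omar → Gus → Max → Omar, length 3.

3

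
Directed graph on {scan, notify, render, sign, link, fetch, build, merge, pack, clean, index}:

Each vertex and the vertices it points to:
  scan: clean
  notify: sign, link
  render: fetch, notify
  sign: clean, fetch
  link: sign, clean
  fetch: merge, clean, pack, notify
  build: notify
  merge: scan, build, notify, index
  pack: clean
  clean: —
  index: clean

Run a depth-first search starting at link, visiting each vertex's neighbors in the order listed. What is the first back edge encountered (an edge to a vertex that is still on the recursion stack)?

notify->sign

DFS from link (visiting each vertex's neighbors in the order listed); mark gray on enter, black on exit:
link gray
  sign gray
    clean gray
    clean black
    fetch gray
      merge gray
        scan gray
          scan→clean: clean black — skip
        scan black
        build gray
          notify gray
            notify→sign: sign is gray → back edge
First back edge: notify → sign.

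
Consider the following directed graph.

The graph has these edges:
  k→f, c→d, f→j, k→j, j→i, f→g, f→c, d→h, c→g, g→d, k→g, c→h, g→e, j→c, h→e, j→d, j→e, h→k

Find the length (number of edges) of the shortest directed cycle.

For each vertex v, BFS finds the shortest path from v back to v.
The shortest such closed walk is k → g → d → h → k, length 4.

4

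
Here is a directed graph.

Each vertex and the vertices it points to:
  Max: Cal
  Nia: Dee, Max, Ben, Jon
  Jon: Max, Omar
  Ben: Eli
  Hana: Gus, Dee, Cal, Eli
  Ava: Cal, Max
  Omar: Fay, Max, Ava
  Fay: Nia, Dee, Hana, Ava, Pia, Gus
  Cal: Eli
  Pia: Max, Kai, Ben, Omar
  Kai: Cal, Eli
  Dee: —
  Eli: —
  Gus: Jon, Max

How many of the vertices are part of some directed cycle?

7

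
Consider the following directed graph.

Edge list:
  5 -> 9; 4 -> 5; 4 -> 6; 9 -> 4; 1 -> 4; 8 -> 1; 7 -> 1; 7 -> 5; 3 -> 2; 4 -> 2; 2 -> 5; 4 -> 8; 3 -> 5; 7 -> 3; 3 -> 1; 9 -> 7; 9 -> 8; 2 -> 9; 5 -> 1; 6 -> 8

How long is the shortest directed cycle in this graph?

3

For each vertex v, BFS finds the shortest path from v back to v.
The shortest such closed walk is 9 → 4 → 2 → 9, length 3.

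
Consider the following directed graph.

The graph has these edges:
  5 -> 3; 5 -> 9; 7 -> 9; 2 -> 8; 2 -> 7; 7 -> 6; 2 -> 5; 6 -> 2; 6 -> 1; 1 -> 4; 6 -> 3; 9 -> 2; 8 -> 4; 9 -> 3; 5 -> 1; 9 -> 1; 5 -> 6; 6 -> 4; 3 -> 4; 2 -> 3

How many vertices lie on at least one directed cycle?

5

A vertex is on a directed cycle iff it belongs to a strongly connected component of size ≥ 2 (or has a self-loop).
The vertices on cycles are {2, 5, 6, 7, 9} — 5 in total.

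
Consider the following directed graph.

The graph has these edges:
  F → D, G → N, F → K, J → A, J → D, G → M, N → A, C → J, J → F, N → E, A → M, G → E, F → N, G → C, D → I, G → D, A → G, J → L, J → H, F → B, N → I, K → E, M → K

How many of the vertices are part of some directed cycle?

A vertex is on a directed cycle iff it belongs to a strongly connected component of size ≥ 2 (or has a self-loop).
The vertices on cycles are {A, C, F, G, J, N} — 6 in total.

6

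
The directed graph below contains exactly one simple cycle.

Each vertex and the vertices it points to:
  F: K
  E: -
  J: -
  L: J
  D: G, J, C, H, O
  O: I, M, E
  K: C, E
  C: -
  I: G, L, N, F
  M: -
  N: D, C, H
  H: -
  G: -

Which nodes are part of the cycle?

DFS with gray/black marking from I:
I gray
  G gray
  G black
  L gray
    J gray
    J black
  L black
  N gray
    D gray
      D→G: G black — skip
      D→J: J black — skip
      C gray
      C black
      H gray
      H black
      O gray
        O→I: I is gray → back edge
Back edge closes the cycle I → N → D → O → I; its vertices are {D, I, N, O}.

D, I, N, O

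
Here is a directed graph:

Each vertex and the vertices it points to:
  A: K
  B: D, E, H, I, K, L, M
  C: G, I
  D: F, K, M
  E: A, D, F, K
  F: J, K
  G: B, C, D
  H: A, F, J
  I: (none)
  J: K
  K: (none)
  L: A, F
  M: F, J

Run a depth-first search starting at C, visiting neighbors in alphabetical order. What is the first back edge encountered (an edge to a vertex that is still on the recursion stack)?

G→C

DFS from C (visiting neighbors in alphabetical order); mark gray on enter, black on exit:
C gray
  G gray
    B gray
      D gray
        F gray
          J gray
            K gray
            K black
          J black
          F→K: K black — skip
        F black
        D→K: K black — skip
        M gray
          M→F: F black — skip
          M→J: J black — skip
        M black
      D black
      E gray
        A gray
          A→K: K black — skip
        A black
        E→D: D black — skip
        E→F: F black — skip
        E→K: K black — skip
      E black
      H gray
        H→A: A black — skip
        H→F: F black — skip
        H→J: J black — skip
      H black
      I gray
      I black
      B→K: K black — skip
      L gray
        L→A: A black — skip
        L→F: F black — skip
      L black
      B→M: M black — skip
    B black
    G→C: C is gray → back edge
First back edge: G → C.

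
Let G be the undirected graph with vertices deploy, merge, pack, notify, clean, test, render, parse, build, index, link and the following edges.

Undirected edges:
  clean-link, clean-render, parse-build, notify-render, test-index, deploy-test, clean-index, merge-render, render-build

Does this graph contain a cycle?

No

DFS, tracking each vertex's parent; an edge to a visited non-parent vertex closes a cycle.
Start from render:
visit render (parent –)
  visit build (parent render)
    build–render: parent, skip
    visit parse (parent build)
      parse–build: parent, skip
  visit merge (parent render)
    merge–render: parent, skip
  visit clean (parent render)
    clean–render: parent, skip
    visit link (parent clean)
      link–clean: parent, skip
    visit index (parent clean)
      visit test (parent index)
        visit deploy (parent test)
          deploy–test: parent, skip
        test–index: parent, skip
      index–clean: parent, skip
  visit notify (parent render)
    notify–render: parent, skip
visit pack (parent –)
No non-parent visited neighbor found — the graph is a forest.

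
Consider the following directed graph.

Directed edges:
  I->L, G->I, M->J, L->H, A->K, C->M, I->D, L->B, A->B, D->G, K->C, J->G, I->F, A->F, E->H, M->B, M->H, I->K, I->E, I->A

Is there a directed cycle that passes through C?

C is on a cycle iff C can reach itself via ≥1 edge.
C → M → J → G → I → K → C — yes.

Yes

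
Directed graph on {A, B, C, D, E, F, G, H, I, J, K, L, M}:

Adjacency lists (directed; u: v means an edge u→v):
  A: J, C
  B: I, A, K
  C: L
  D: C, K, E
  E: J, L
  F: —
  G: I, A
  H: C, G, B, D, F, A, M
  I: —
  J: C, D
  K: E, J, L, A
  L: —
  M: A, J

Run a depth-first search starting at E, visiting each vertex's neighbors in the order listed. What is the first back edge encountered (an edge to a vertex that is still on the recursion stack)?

K→E

DFS from E (visiting each vertex's neighbors in the order listed); mark gray on enter, black on exit:
E gray
  J gray
    C gray
      L gray
      L black
    C black
    D gray
      D→C: C black — skip
      K gray
        K→E: E is gray → back edge
First back edge: K → E.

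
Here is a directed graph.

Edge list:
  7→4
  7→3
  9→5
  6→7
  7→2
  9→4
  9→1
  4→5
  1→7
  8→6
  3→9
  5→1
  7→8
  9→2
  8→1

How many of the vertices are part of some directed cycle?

A vertex is on a directed cycle iff it belongs to a strongly connected component of size ≥ 2 (or has a self-loop).
The vertices on cycles are {1, 3, 4, 5, 6, 7, 8, 9} — 8 in total.

8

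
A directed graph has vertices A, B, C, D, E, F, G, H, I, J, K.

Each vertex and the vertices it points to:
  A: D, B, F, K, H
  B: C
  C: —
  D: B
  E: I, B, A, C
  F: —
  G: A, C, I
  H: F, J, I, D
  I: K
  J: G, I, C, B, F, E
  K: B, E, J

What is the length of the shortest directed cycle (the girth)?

3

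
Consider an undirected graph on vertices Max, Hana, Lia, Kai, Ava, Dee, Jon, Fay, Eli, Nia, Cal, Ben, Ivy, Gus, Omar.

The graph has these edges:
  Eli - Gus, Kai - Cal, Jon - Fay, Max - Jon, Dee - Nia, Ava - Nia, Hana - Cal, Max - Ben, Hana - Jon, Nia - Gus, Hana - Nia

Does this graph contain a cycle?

DFS, tracking each vertex's parent; an edge to a visited non-parent vertex closes a cycle.
Start from Omar:
visit Omar (parent –)
visit Max (parent –)
  visit Ben (parent Max)
    Ben–Max: parent, skip
  visit Jon (parent Max)
    visit Fay (parent Jon)
      Fay–Jon: parent, skip
    visit Hana (parent Jon)
      visit Cal (parent Hana)
        Cal–Hana: parent, skip
        visit Kai (parent Cal)
          Kai–Cal: parent, skip
      visit Nia (parent Hana)
        Nia–Hana: parent, skip
        visit Dee (parent Nia)
          Dee–Nia: parent, skip
        visit Ava (parent Nia)
          Ava–Nia: parent, skip
        visit Gus (parent Nia)
          Gus–Nia: parent, skip
          visit Eli (parent Gus)
            Eli–Gus: parent, skip
      Hana–Jon: parent, skip
    Jon–Max: parent, skip
visit Lia (parent –)
visit Ivy (parent –)
No non-parent visited neighbor found — the graph is a forest.

No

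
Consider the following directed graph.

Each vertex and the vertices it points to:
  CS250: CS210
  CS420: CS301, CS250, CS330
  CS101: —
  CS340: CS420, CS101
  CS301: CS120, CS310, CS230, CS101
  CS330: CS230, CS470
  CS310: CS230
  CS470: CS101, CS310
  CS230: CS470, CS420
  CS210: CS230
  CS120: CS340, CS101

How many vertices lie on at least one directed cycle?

A vertex is on a directed cycle iff it belongs to a strongly connected component of size ≥ 2 (or has a self-loop).
The vertices on cycles are {CS120, CS210, CS230, CS250, CS301, CS310, CS330, CS340, CS420, CS470} — 10 in total.

10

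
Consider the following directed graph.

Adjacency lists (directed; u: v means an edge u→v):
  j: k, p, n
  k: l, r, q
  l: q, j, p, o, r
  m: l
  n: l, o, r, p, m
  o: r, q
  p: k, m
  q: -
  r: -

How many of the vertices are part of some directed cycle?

A vertex is on a directed cycle iff it belongs to a strongly connected component of size ≥ 2 (or has a self-loop).
The vertices on cycles are {j, k, l, m, n, p} — 6 in total.

6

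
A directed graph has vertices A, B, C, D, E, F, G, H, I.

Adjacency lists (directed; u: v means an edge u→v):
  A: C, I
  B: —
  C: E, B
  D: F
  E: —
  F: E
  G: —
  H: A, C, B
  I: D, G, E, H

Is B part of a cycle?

B lies on a cycle iff there is a path from B back to itself.
Exploring from B, it never reaches itself; equivalently, its strongly connected component is a singleton.

No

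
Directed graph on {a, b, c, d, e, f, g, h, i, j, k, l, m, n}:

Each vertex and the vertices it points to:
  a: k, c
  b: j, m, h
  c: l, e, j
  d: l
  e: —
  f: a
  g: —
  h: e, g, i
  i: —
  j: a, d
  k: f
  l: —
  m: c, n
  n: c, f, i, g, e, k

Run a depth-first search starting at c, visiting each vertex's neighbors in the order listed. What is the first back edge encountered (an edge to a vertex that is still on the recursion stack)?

f->a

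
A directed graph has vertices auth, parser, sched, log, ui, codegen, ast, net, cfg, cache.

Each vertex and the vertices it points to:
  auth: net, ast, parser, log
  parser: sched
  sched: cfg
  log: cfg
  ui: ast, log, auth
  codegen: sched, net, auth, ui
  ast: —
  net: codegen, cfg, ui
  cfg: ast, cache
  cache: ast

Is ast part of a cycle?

No

ast lies on a cycle iff there is a path from ast back to itself.
Exploring from ast, it never reaches itself; equivalently, its strongly connected component is a singleton.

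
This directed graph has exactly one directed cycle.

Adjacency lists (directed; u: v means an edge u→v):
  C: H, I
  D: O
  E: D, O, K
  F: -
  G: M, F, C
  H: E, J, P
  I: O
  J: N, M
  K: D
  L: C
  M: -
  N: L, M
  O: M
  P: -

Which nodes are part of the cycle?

DFS with gray/black marking from C:
C gray
  H gray
    E gray
      D gray
        O gray
          M gray
          M black
        O black
      D black
      E→O: O black — skip
      K gray
        K→D: D black — skip
      K black
    E black
    J gray
      N gray
        L gray
          L→C: C is gray → back edge
Back edge closes the cycle C → H → J → N → L → C; its vertices are {C, H, J, L, N}.

C, H, J, L, N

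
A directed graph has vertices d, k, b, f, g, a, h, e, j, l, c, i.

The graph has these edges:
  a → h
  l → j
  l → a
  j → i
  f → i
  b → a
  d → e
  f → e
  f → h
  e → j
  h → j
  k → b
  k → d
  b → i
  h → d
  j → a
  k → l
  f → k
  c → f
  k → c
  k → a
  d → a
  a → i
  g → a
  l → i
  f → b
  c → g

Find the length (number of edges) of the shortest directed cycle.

3

For each vertex v, BFS finds the shortest path from v back to v.
The shortest such closed walk is k → c → f → k, length 3.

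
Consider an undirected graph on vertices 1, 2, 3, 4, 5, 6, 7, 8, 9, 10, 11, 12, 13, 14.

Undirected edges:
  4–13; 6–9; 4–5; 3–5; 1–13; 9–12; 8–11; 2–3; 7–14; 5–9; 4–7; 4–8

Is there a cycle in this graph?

DFS, tracking each vertex's parent; an edge to a visited non-parent vertex closes a cycle.
Start from 8:
visit 8 (parent –)
  visit 11 (parent 8)
    11–8: parent, skip
  visit 4 (parent 8)
    4–8: parent, skip
    visit 13 (parent 4)
      13–4: parent, skip
      visit 1 (parent 13)
        1–13: parent, skip
    visit 7 (parent 4)
      7–4: parent, skip
      visit 14 (parent 7)
        14–7: parent, skip
    visit 5 (parent 4)
      visit 9 (parent 5)
        visit 6 (parent 9)
          6–9: parent, skip
        9–5: parent, skip
        visit 12 (parent 9)
          12–9: parent, skip
      visit 3 (parent 5)
        visit 2 (parent 3)
          2–3: parent, skip
        3–5: parent, skip
      5–4: parent, skip
visit 10 (parent –)
No non-parent visited neighbor found — the graph is a forest.

No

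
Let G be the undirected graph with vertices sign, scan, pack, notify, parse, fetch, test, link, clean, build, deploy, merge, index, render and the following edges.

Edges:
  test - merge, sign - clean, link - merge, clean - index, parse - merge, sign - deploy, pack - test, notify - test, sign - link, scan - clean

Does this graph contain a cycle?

No

DFS, tracking each vertex's parent; an edge to a visited non-parent vertex closes a cycle.
Start from sign:
visit sign (parent –)
  visit link (parent sign)
    visit merge (parent link)
      merge–link: parent, skip
      visit test (parent merge)
        visit pack (parent test)
          pack–test: parent, skip
        test–merge: parent, skip
        visit notify (parent test)
          notify–test: parent, skip
      visit parse (parent merge)
        parse–merge: parent, skip
    link–sign: parent, skip
  visit deploy (parent sign)
    deploy–sign: parent, skip
  visit clean (parent sign)
    clean–sign: parent, skip
    visit index (parent clean)
      index–clean: parent, skip
    visit scan (parent clean)
      scan–clean: parent, skip
visit fetch (parent –)
visit build (parent –)
visit render (parent –)
No non-parent visited neighbor found — the graph is a forest.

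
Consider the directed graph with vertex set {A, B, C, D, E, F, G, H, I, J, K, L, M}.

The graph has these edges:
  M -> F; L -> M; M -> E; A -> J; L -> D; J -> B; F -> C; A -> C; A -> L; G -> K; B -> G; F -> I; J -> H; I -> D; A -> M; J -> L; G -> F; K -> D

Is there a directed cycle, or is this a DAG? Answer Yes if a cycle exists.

No

DFS with white/gray/black marking, starting from B:
B gray
  G gray
    F gray
      C gray
      C black
      I gray
        D gray
        D black
      I black
    F black
    K gray
      K→D: D black — skip
    K black
  G black
B black
A gray
  J gray
    L gray
      L→D: D black — skip
      M gray
        E gray
        E black
        M→F: F black — skip
      M black
    L black
    H gray
    H black
    J→B: B black — skip
  J black
  A→M: M black — skip
  A→L: L black — skip
  A→C: C black — skip
A black
Every edge goes to a white or black vertex — no back edge, so the graph is acyclic.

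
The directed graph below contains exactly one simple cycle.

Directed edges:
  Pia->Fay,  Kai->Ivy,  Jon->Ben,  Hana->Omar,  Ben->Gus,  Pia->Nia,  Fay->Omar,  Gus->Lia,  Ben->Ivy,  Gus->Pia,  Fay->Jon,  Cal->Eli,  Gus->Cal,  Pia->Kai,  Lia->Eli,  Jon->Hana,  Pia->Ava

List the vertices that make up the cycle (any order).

Ben, Fay, Gus, Jon, Pia

DFS with gray/black marking from Gus:
Gus gray
  Cal gray
    Eli gray
    Eli black
  Cal black
  Lia gray
    Lia→Eli: Eli black — skip
  Lia black
  Pia gray
    Ava gray
    Ava black
    Nia gray
    Nia black
    Fay gray
      Omar gray
      Omar black
      Jon gray
        Ben gray
          Ben→Gus: Gus is gray → back edge
Back edge closes the cycle Gus → Pia → Fay → Jon → Ben → Gus; its vertices are {Ben, Fay, Gus, Jon, Pia}.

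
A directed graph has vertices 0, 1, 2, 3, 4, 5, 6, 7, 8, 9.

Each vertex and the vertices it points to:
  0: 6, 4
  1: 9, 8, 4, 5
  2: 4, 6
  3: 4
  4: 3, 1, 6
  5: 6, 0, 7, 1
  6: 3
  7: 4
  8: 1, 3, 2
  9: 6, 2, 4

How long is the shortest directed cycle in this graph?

2

For each vertex v, BFS finds the shortest path from v back to v.
The shortest such closed walk is 1 → 8 → 1, length 2.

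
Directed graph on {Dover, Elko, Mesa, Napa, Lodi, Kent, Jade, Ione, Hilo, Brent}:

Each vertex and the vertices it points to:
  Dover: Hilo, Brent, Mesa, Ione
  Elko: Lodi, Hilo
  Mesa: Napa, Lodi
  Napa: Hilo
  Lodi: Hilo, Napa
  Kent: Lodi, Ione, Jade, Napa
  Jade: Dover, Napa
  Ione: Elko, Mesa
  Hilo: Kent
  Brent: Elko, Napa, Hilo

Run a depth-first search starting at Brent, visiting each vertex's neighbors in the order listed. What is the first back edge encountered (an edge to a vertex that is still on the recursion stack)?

Kent->Lodi

DFS from Brent (visiting each vertex's neighbors in the order listed); mark gray on enter, black on exit:
Brent gray
  Elko gray
    Lodi gray
      Hilo gray
        Kent gray
          Kent→Lodi: Lodi is gray → back edge
First back edge: Kent → Lodi.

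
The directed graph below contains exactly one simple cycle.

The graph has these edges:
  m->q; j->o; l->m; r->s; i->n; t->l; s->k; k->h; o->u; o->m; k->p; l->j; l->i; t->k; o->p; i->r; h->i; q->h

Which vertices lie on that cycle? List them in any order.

h, i, k, r, s

DFS with gray/black marking from i:
i gray
  n gray
  n black
  r gray
    s gray
      k gray
        h gray
          h→i: i is gray → back edge
Back edge closes the cycle i → r → s → k → h → i; its vertices are {h, i, k, r, s}.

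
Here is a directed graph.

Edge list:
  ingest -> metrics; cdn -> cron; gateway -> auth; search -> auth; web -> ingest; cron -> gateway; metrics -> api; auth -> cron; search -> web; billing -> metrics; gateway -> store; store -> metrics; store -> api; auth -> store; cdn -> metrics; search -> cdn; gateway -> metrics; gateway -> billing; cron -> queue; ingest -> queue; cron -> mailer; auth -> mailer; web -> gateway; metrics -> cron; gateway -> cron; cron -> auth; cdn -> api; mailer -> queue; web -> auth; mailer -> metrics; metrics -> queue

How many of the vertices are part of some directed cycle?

A vertex is on a directed cycle iff it belongs to a strongly connected component of size ≥ 2 (or has a self-loop).
The vertices on cycles are {auth, cron, store, mailer, billing, gateway, metrics} — 7 in total.

7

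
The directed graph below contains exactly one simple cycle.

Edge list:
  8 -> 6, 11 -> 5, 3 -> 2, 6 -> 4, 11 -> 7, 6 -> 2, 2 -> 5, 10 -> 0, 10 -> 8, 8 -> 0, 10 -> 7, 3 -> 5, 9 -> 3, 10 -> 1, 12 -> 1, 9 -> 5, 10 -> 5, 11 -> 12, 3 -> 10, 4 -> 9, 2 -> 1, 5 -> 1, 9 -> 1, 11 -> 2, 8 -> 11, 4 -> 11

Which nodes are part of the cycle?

3, 4, 6, 8, 9, 10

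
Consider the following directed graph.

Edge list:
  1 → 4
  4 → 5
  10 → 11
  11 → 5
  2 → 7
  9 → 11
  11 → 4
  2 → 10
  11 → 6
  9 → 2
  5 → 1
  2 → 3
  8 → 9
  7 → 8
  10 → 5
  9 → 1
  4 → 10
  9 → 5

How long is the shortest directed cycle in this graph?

3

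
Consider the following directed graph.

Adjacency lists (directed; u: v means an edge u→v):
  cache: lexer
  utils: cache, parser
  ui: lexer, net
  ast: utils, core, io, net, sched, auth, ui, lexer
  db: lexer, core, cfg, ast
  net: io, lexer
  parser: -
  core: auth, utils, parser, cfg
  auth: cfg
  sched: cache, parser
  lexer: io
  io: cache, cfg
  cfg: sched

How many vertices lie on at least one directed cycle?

A vertex is on a directed cycle iff it belongs to a strongly connected component of size ≥ 2 (or has a self-loop).
The vertices on cycles are {io, cfg, cache, lexer, sched} — 5 in total.

5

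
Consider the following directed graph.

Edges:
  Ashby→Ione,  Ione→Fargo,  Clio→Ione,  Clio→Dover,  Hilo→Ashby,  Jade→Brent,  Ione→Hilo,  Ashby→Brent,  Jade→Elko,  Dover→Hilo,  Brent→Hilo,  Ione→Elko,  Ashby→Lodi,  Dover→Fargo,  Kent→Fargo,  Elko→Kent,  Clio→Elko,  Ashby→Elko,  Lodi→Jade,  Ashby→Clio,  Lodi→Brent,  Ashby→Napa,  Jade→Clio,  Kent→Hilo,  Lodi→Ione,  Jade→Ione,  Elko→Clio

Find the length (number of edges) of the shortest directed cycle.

2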